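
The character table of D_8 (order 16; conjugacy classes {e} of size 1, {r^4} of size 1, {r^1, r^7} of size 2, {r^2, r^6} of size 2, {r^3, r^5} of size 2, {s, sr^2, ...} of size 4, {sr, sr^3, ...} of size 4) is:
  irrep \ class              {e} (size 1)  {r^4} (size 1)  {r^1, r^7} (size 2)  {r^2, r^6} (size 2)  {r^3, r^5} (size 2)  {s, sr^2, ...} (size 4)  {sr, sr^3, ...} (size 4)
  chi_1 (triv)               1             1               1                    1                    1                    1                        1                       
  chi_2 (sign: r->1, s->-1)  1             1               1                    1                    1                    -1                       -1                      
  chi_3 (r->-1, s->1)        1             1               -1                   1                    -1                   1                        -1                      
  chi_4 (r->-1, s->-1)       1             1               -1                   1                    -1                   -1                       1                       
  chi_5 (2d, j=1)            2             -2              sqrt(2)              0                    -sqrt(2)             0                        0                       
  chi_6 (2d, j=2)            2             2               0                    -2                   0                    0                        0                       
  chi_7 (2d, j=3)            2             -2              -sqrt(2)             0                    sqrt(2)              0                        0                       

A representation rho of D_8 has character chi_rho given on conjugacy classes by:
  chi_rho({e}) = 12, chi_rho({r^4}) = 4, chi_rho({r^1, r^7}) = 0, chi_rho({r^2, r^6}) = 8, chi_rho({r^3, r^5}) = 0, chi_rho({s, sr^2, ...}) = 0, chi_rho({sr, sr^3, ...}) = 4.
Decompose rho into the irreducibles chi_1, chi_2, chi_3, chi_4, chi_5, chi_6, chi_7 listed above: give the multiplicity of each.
Multiplicities: chi_1: 3, chi_2: 1, chi_3: 1, chi_4: 3, chi_5: 1, chi_6: 0, chi_7: 1.

Justification: Use <chi_rho, chi> = (1/|G|) sum_C |C| * chi_rho(C) * conj(chi(C)) with |G| = 16 for each irreducible chi in the table:
  <chi_rho, chi_1> = (1/16)[1*(12)*conj(1) + 1*(4)*conj(1) + 2*(0)*conj(1) + 2*(8)*conj(1) + 2*(0)*conj(1) + 4*(0)*conj(1) + 4*(4)*conj(1)]
      = (1/16)[(12) + (4) + (0) + (16) + (0) + (0) + (16)] = 48/16 = 3
  <chi_rho, chi_2> = (1/16)[1*(12)*conj(1) + 1*(4)*conj(1) + 2*(0)*conj(1) + 2*(8)*conj(1) + 2*(0)*conj(1) + 4*(0)*conj(-1) + 4*(4)*conj(-1)]
      = (1/16)[(12) + (4) + (0) + (16) + (0) + (0) + (-16)] = 16/16 = 1
  <chi_rho, chi_3> = (1/16)[1*(12)*conj(1) + 1*(4)*conj(1) + 2*(0)*conj(-1) + 2*(8)*conj(1) + 2*(0)*conj(-1) + 4*(0)*conj(1) + 4*(4)*conj(-1)]
      = (1/16)[(12) + (4) + (0) + (16) + (0) + (0) + (-16)] = 16/16 = 1
  <chi_rho, chi_4> = (1/16)[1*(12)*conj(1) + 1*(4)*conj(1) + 2*(0)*conj(-1) + 2*(8)*conj(1) + 2*(0)*conj(-1) + 4*(0)*conj(-1) + 4*(4)*conj(1)]
      = (1/16)[(12) + (4) + (0) + (16) + (0) + (0) + (16)] = 48/16 = 3
  <chi_rho, chi_5> = (1/16)[1*(12)*conj(2) + 1*(4)*conj(-2) + 2*(0)*conj(sqrt(2)) + 2*(8)*conj(0) + 2*(0)*conj(-sqrt(2)) + 4*(0)*conj(0) + 4*(4)*conj(0)]
      = (1/16)[(24) + (-8) + (0) + (0) + (0) + (0) + (0)] = 16/16 = 1
  <chi_rho, chi_6> = (1/16)[1*(12)*conj(2) + 1*(4)*conj(2) + 2*(0)*conj(0) + 2*(8)*conj(-2) + 2*(0)*conj(0) + 4*(0)*conj(0) + 4*(4)*conj(0)]
      = (1/16)[(24) + (8) + (0) + (-32) + (0) + (0) + (0)] = 0/16 = 0
  <chi_rho, chi_7> = (1/16)[1*(12)*conj(2) + 1*(4)*conj(-2) + 2*(0)*conj(-sqrt(2)) + 2*(8)*conj(0) + 2*(0)*conj(sqrt(2)) + 4*(0)*conj(0) + 4*(4)*conj(0)]
      = (1/16)[(24) + (-8) + (0) + (0) + (0) + (0) + (0)] = 16/16 = 1
Dimension check: dim(rho) = sum (mult * dim) = 3*1 + 1*1 + 1*1 + 3*1 + 1*2 + 0*2 + 1*2 = 12 = chi_rho(e) = 12.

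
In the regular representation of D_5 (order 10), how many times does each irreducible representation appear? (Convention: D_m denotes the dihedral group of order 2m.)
Each irreducible V_i of dimension d_i appears with multiplicity d_i, i.e. rho_reg = (direct sum over all irreducibles V_i) d_i V_i. The irreducible dimensions for D_5 are 1, 1, 2, 2: 2 irreducibles of dimension 1, each with multiplicity 1; 2 irreducibles of dimension 2, each with multiplicity 2. Total dimension 2*1*1 + 2*2*2 = 10 = |G|.

Why: General theorem: in the regular representation of a finite group G, each irreducible appears with multiplicity equal to its dimension. Check: dim(rho_reg) = sum d_i^2 = 1 + 1 + 4 + 4 = 10 = |G|.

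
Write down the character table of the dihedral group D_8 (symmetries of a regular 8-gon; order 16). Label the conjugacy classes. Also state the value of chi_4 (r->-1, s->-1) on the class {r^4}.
Conjugacy classes: {e} of size 1, {r^4} of size 1, {r^1, r^7} of size 2, {r^2, r^6} of size 2, {r^3, r^5} of size 2, {s, sr^2, ...} of size 4, {sr, sr^3, ...} of size 4.
Character table:
  irrep \ class              {e} (size 1)  {r^4} (size 1)  {r^1, r^7} (size 2)  {r^2, r^6} (size 2)  {r^3, r^5} (size 2)  {s, sr^2, ...} (size 4)  {sr, sr^3, ...} (size 4)
  chi_1 (triv)               1             1               1                    1                    1                    1                        1                       
  chi_2 (sign: r->1, s->-1)  1             1               1                    1                    1                    -1                       -1                      
  chi_3 (r->-1, s->1)        1             1               -1                   1                    -1                   1                        -1                      
  chi_4 (r->-1, s->-1)       1             1               -1                   1                    -1                   -1                       1                       
  chi_5 (2d, j=1)            2             -2              sqrt(2)              0                    -sqrt(2)             0                        0                       
  chi_6 (2d, j=2)            2             2               0                    -2                   0                    0                        0                       
  chi_7 (2d, j=3)            2             -2              -sqrt(2)             0                    sqrt(2)              0                        0                       

Spot check: chi_4 (r->-1, s->-1) on {r^4} = 1.

Proof sketch: D_8 has order 2*8 = 16 with 7 conjugacy classes, hence 7 irreducibles. Sum of squared dims 1 + 1 + 1 + 1 + 4 + 4 + 4 = 16 = |G|. Linear characters come from the abelianisation; the 2-dimensional irreps have character r^k -> 2*cos(2*pi*j*k/8), reflections -> 0.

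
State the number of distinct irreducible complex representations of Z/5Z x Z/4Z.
20

Proof sketch: The number of irreducible complex representations of a finite group equals its number of conjugacy classes. Z/5Z x Z/4Z is abelian of order 20, so every element is its own conjugacy class: 20 classes, so Z/5Z x Z/4Z (order 20) has exactly 20 irreducible complex representations.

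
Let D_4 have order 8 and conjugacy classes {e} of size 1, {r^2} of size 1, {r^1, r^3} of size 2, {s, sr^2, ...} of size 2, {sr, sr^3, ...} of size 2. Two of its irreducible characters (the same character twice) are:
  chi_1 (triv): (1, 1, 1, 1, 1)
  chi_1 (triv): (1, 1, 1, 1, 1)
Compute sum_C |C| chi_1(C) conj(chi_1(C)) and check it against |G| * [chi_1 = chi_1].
Sum = 8 = |G| = 8; so <chi_1, chi_1> = 1 (norm-1 confirms irreducibility).

Derivation: Compute term by term over conjugacy classes (|C| * chi_1(C) * conj(chi_1(C))):
  1*(1)*conj(1) + 1*(1)*conj(1) + 2*(1)*conj(1) + 2*(1)*conj(1) + 2*(1)*conj(1)
  = (1) + (1) + (2) + (2) + (2)
  = 8.
Dividing by |G| = 8 gives 8/8 = 1, matching the row-orthogonality relation <chi_1, chi_1> = [chi_1 = chi_1].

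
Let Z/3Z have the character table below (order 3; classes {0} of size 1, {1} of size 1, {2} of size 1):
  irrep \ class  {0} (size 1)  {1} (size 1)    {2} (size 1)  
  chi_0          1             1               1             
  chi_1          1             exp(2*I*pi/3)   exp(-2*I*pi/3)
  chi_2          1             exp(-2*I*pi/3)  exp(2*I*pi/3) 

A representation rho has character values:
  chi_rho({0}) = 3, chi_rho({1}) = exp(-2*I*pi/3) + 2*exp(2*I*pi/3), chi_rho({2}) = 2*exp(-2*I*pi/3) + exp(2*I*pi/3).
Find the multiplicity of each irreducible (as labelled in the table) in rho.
Multiplicities: chi_0: 0, chi_1: 2, chi_2: 1.

Use <chi_rho, chi> = (1/|G|) sum_C |C| * chi_rho(C) * conj(chi(C)) with |G| = 3 for each irreducible chi in the table:
  <chi_rho, chi_0> = (1/3)[1*(3)*conj(1) + 1*(exp(-2*I*pi/3) + 2*exp(2*I*pi/3))*conj(1) + 1*(2*exp(-2*I*pi/3) + exp(2*I*pi/3))*conj(1)]
      = (1/3)[(3) + (exp(-2*I*pi/3) + 2*exp(2*I*pi/3)) + (2*exp(-2*I*pi/3) + exp(2*I*pi/3))] = 0/3 = 0
  <chi_rho, chi_1> = (1/3)[1*(3)*conj(1) + 1*(exp(-2*I*pi/3) + 2*exp(2*I*pi/3))*conj(exp(2*I*pi/3)) + 1*(2*exp(-2*I*pi/3) + exp(2*I*pi/3))*conj(exp(-2*I*pi/3))]
      = (1/3)[(3) + (2 + exp(2*I*pi/3)) + (2 + exp(-2*I*pi/3))] = 6/3 = 2
  <chi_rho, chi_2> = (1/3)[1*(3)*conj(1) + 1*(exp(-2*I*pi/3) + 2*exp(2*I*pi/3))*conj(exp(-2*I*pi/3)) + 1*(2*exp(-2*I*pi/3) + exp(2*I*pi/3))*conj(exp(2*I*pi/3))]
      = (1/3)[(3) + (1 + 2*exp(-2*I*pi/3)) + (1 + 2*exp(2*I*pi/3))] = 3/3 = 1
(Exp terms are combined using exp(i*s)*conj(exp(i*t)) = exp(i*(s-t)), and sums of them are collapsed using the identity that for every m > 1 the m distinct m-th roots of unity sum to 0, e.g. 1 + exp(2*I*pi/3) + exp(-2*I*pi/3) = 0.)
Dimension check: dim(rho) = sum (mult * dim) = 0*1 + 2*1 + 1*1 = 3 = chi_rho(e) = 3.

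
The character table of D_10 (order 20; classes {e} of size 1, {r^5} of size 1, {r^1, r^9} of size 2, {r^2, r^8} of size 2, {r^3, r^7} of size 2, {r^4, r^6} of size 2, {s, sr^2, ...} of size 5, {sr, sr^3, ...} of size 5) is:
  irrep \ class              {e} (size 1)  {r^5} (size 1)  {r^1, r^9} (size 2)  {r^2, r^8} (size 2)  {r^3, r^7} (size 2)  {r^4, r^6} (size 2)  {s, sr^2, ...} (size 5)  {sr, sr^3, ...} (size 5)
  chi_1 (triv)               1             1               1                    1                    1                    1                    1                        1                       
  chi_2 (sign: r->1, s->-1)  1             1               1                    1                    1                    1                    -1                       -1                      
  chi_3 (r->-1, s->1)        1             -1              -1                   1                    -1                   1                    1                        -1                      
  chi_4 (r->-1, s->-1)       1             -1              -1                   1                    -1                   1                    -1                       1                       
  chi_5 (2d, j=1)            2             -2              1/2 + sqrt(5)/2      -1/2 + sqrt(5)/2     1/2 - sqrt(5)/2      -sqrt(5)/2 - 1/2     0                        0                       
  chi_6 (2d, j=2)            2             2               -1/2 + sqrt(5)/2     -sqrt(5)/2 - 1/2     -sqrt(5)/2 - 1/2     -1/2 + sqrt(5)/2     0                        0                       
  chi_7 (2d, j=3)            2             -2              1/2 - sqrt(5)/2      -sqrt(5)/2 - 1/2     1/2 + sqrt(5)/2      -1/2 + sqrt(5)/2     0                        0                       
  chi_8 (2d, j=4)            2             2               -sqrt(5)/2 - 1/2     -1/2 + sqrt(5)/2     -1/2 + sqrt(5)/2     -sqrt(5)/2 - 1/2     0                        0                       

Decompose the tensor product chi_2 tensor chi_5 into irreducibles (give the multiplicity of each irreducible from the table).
chi_2 tensor chi_5 = chi_5 (all other irreducibles have multiplicity 0).

Argument: The character of a tensor product is the pointwise product (chi_2 * chi_5)(C) = chi_2(C) * chi_5(C):
  {e}: (1)*(2), {r^5}: (1)*(-2), {r^1, r^9}: (1)*(1/2 + sqrt(5)/2), {r^2, r^8}: (1)*(-1/2 + sqrt(5)/2), {r^3, r^7}: (1)*(1/2 - sqrt(5)/2), {r^4, r^6}: (1)*(-sqrt(5)/2 - 1/2), {s, sr^2, ...}: (-1)*(0), {sr, sr^3, ...}: (-1)*(0)
so (chi_2 * chi_5) takes values
  {e} -> 2, {r^5} -> -2, {r^1, r^9} -> 1/2 + sqrt(5)/2, {r^2, r^8} -> -1/2 + sqrt(5)/2, {r^3, r^7} -> 1/2 - sqrt(5)/2, {r^4, r^6} -> -sqrt(5)/2 - 1/2, {s, sr^2, ...} -> 0, {sr, sr^3, ...} -> 0.
Now take the inner product of this character with each irreducible chi from the table, <chi_2*chi_5, chi> = (1/20) sum_C |C| (chi_2*chi_5)(C) conj(chi(C)):
  <chi_2*chi_5, chi_1> = (1/20)[1*(2)*conj(1) + 1*(-2)*conj(1) + 2*(1/2 + sqrt(5)/2)*conj(1) + 2*(-1/2 + sqrt(5)/2)*conj(1) + 2*(1/2 - sqrt(5)/2)*conj(1) + 2*(-sqrt(5)/2 - 1/2)*conj(1) + 5*(0)*conj(1) + 5*(0)*conj(1)]
      = (1/20)[(2) + (-2) + (1 + sqrt(5)) + (-1 + sqrt(5)) + (1 - sqrt(5)) + (-sqrt(5) - 1) + (0) + (0)] = 0/20 = 0
  <chi_2*chi_5, chi_2> = (1/20)[1*(2)*conj(1) + 1*(-2)*conj(1) + 2*(1/2 + sqrt(5)/2)*conj(1) + 2*(-1/2 + sqrt(5)/2)*conj(1) + 2*(1/2 - sqrt(5)/2)*conj(1) + 2*(-sqrt(5)/2 - 1/2)*conj(1) + 5*(0)*conj(-1) + 5*(0)*conj(-1)]
      = (1/20)[(2) + (-2) + (1 + sqrt(5)) + (-1 + sqrt(5)) + (1 - sqrt(5)) + (-sqrt(5) - 1) + (0) + (0)] = 0/20 = 0
  <chi_2*chi_5, chi_3> = (1/20)[1*(2)*conj(1) + 1*(-2)*conj(-1) + 2*(1/2 + sqrt(5)/2)*conj(-1) + 2*(-1/2 + sqrt(5)/2)*conj(1) + 2*(1/2 - sqrt(5)/2)*conj(-1) + 2*(-sqrt(5)/2 - 1/2)*conj(1) + 5*(0)*conj(1) + 5*(0)*conj(-1)]
      = (1/20)[(2) + (2) + (-sqrt(5) - 1) + (-1 + sqrt(5)) + (-1 + sqrt(5)) + (-sqrt(5) - 1) + (0) + (0)] = 0/20 = 0
  <chi_2*chi_5, chi_4> = (1/20)[1*(2)*conj(1) + 1*(-2)*conj(-1) + 2*(1/2 + sqrt(5)/2)*conj(-1) + 2*(-1/2 + sqrt(5)/2)*conj(1) + 2*(1/2 - sqrt(5)/2)*conj(-1) + 2*(-sqrt(5)/2 - 1/2)*conj(1) + 5*(0)*conj(-1) + 5*(0)*conj(1)]
      = (1/20)[(2) + (2) + (-sqrt(5) - 1) + (-1 + sqrt(5)) + (-1 + sqrt(5)) + (-sqrt(5) - 1) + (0) + (0)] = 0/20 = 0
  <chi_2*chi_5, chi_5> = (1/20)[1*(2)*conj(2) + 1*(-2)*conj(-2) + 2*(1/2 + sqrt(5)/2)*conj(1/2 + sqrt(5)/2) + 2*(-1/2 + sqrt(5)/2)*conj(-1/2 + sqrt(5)/2) + 2*(1/2 - sqrt(5)/2)*conj(1/2 - sqrt(5)/2) + 2*(-sqrt(5)/2 - 1/2)*conj(-sqrt(5)/2 - 1/2) + 5*(0)*conj(0) + 5*(0)*conj(0)]
      = (1/20)[(4) + (4) + (sqrt(5) + 3) + (3 - sqrt(5)) + (3 - sqrt(5)) + (sqrt(5) + 3) + (0) + (0)] = 20/20 = 1
  <chi_2*chi_5, chi_6> = (1/20)[1*(2)*conj(2) + 1*(-2)*conj(2) + 2*(1/2 + sqrt(5)/2)*conj(-1/2 + sqrt(5)/2) + 2*(-1/2 + sqrt(5)/2)*conj(-sqrt(5)/2 - 1/2) + 2*(1/2 - sqrt(5)/2)*conj(-sqrt(5)/2 - 1/2) + 2*(-sqrt(5)/2 - 1/2)*conj(-1/2 + sqrt(5)/2) + 5*(0)*conj(0) + 5*(0)*conj(0)]
      = (1/20)[(4) + (-4) + (2) + (-2) + (2) + (-2) + (0) + (0)] = 0/20 = 0
  <chi_2*chi_5, chi_7> = (1/20)[1*(2)*conj(2) + 1*(-2)*conj(-2) + 2*(1/2 + sqrt(5)/2)*conj(1/2 - sqrt(5)/2) + 2*(-1/2 + sqrt(5)/2)*conj(-sqrt(5)/2 - 1/2) + 2*(1/2 - sqrt(5)/2)*conj(1/2 + sqrt(5)/2) + 2*(-sqrt(5)/2 - 1/2)*conj(-1/2 + sqrt(5)/2) + 5*(0)*conj(0) + 5*(0)*conj(0)]
      = (1/20)[(4) + (4) + (-2) + (-2) + (-2) + (-2) + (0) + (0)] = 0/20 = 0
  <chi_2*chi_5, chi_8> = (1/20)[1*(2)*conj(2) + 1*(-2)*conj(2) + 2*(1/2 + sqrt(5)/2)*conj(-sqrt(5)/2 - 1/2) + 2*(-1/2 + sqrt(5)/2)*conj(-1/2 + sqrt(5)/2) + 2*(1/2 - sqrt(5)/2)*conj(-1/2 + sqrt(5)/2) + 2*(-sqrt(5)/2 - 1/2)*conj(-sqrt(5)/2 - 1/2) + 5*(0)*conj(0) + 5*(0)*conj(0)]
      = (1/20)[(4) + (-4) + (-3 - sqrt(5)) + (3 - sqrt(5)) + (-3 + sqrt(5)) + (sqrt(5) + 3) + (0) + (0)] = 0/20 = 0
Hence the multiplicities are chi_5: 1. Dimension check: dim(chi_2)*dim(chi_5) = 1*2 = 2 and sum (mult * dim) = 1*2 = 2.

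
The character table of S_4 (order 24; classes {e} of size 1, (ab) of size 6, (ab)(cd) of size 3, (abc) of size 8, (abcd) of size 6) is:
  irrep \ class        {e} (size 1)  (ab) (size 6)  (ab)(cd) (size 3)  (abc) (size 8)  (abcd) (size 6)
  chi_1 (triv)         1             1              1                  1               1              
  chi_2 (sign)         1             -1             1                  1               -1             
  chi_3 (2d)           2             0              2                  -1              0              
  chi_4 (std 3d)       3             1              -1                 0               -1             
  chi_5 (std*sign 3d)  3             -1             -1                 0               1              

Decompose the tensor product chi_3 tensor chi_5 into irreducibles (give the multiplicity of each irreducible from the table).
chi_3 tensor chi_5 = chi_4 + chi_5 (all other irreducibles have multiplicity 0).

Why: The character of a tensor product is the pointwise product (chi_3 * chi_5)(C) = chi_3(C) * chi_5(C):
  {e}: (2)*(3), (ab): (0)*(-1), (ab)(cd): (2)*(-1), (abc): (-1)*(0), (abcd): (0)*(1)
so (chi_3 * chi_5) takes values
  {e} -> 6, (ab) -> 0, (ab)(cd) -> -2, (abc) -> 0, (abcd) -> 0.
Now take the inner product of this character with each irreducible chi from the table, <chi_3*chi_5, chi> = (1/24) sum_C |C| (chi_3*chi_5)(C) conj(chi(C)):
  <chi_3*chi_5, chi_1> = (1/24)[1*(6)*conj(1) + 6*(0)*conj(1) + 3*(-2)*conj(1) + 8*(0)*conj(1) + 6*(0)*conj(1)]
      = (1/24)[(6) + (0) + (-6) + (0) + (0)] = 0/24 = 0
  <chi_3*chi_5, chi_2> = (1/24)[1*(6)*conj(1) + 6*(0)*conj(-1) + 3*(-2)*conj(1) + 8*(0)*conj(1) + 6*(0)*conj(-1)]
      = (1/24)[(6) + (0) + (-6) + (0) + (0)] = 0/24 = 0
  <chi_3*chi_5, chi_3> = (1/24)[1*(6)*conj(2) + 6*(0)*conj(0) + 3*(-2)*conj(2) + 8*(0)*conj(-1) + 6*(0)*conj(0)]
      = (1/24)[(12) + (0) + (-12) + (0) + (0)] = 0/24 = 0
  <chi_3*chi_5, chi_4> = (1/24)[1*(6)*conj(3) + 6*(0)*conj(1) + 3*(-2)*conj(-1) + 8*(0)*conj(0) + 6*(0)*conj(-1)]
      = (1/24)[(18) + (0) + (6) + (0) + (0)] = 24/24 = 1
  <chi_3*chi_5, chi_5> = (1/24)[1*(6)*conj(3) + 6*(0)*conj(-1) + 3*(-2)*conj(-1) + 8*(0)*conj(0) + 6*(0)*conj(1)]
      = (1/24)[(18) + (0) + (6) + (0) + (0)] = 24/24 = 1
Hence the multiplicities are chi_4: 1, chi_5: 1. Dimension check: dim(chi_3)*dim(chi_5) = 2*3 = 6 and sum (mult * dim) = 1*3 + 1*3 = 6.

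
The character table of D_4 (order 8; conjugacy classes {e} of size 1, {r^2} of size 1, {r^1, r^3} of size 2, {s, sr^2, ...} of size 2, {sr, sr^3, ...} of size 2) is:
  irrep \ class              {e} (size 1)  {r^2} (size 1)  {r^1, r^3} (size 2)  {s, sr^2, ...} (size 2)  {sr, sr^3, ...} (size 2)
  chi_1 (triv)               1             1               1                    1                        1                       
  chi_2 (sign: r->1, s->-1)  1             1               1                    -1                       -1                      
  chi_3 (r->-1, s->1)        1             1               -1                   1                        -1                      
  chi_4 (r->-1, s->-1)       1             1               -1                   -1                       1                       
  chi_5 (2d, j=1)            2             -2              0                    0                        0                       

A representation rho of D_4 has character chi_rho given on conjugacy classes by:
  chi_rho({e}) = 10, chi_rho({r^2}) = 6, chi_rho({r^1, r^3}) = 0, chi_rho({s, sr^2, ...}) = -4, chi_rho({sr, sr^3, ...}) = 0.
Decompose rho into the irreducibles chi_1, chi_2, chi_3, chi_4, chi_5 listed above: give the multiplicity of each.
Multiplicities: chi_1: 1, chi_2: 3, chi_3: 1, chi_4: 3, chi_5: 1.

Details: Use <chi_rho, chi> = (1/|G|) sum_C |C| * chi_rho(C) * conj(chi(C)) with |G| = 8 for each irreducible chi in the table:
  <chi_rho, chi_1> = (1/8)[1*(10)*conj(1) + 1*(6)*conj(1) + 2*(0)*conj(1) + 2*(-4)*conj(1) + 2*(0)*conj(1)]
      = (1/8)[(10) + (6) + (0) + (-8) + (0)] = 8/8 = 1
  <chi_rho, chi_2> = (1/8)[1*(10)*conj(1) + 1*(6)*conj(1) + 2*(0)*conj(1) + 2*(-4)*conj(-1) + 2*(0)*conj(-1)]
      = (1/8)[(10) + (6) + (0) + (8) + (0)] = 24/8 = 3
  <chi_rho, chi_3> = (1/8)[1*(10)*conj(1) + 1*(6)*conj(1) + 2*(0)*conj(-1) + 2*(-4)*conj(1) + 2*(0)*conj(-1)]
      = (1/8)[(10) + (6) + (0) + (-8) + (0)] = 8/8 = 1
  <chi_rho, chi_4> = (1/8)[1*(10)*conj(1) + 1*(6)*conj(1) + 2*(0)*conj(-1) + 2*(-4)*conj(-1) + 2*(0)*conj(1)]
      = (1/8)[(10) + (6) + (0) + (8) + (0)] = 24/8 = 3
  <chi_rho, chi_5> = (1/8)[1*(10)*conj(2) + 1*(6)*conj(-2) + 2*(0)*conj(0) + 2*(-4)*conj(0) + 2*(0)*conj(0)]
      = (1/8)[(20) + (-12) + (0) + (0) + (0)] = 8/8 = 1
Dimension check: dim(rho) = sum (mult * dim) = 1*1 + 3*1 + 1*1 + 3*1 + 1*2 = 10 = chi_rho(e) = 10.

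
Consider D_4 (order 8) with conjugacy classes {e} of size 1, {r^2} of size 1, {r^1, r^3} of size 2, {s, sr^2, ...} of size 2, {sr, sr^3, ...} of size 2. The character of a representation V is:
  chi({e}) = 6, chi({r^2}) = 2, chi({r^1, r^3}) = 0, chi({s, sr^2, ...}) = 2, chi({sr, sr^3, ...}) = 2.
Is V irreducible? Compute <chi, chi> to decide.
Not irreducible (reducible): <chi, chi> = 7 > 1.

Explanation: <chi, chi> = (1/|G|) sum_C |C| * |chi(C)|^2 = (1/8)[1*|6|^2 + 1*|2|^2 + 2*|0|^2 + 2*|2|^2 + 2*|2|^2]
  = (1/8)[(36) + (4) + (0) + (8) + (8)] = 56/8 = 7.
A character is irreducible iff <chi, chi> = 1, so this representation is reducible.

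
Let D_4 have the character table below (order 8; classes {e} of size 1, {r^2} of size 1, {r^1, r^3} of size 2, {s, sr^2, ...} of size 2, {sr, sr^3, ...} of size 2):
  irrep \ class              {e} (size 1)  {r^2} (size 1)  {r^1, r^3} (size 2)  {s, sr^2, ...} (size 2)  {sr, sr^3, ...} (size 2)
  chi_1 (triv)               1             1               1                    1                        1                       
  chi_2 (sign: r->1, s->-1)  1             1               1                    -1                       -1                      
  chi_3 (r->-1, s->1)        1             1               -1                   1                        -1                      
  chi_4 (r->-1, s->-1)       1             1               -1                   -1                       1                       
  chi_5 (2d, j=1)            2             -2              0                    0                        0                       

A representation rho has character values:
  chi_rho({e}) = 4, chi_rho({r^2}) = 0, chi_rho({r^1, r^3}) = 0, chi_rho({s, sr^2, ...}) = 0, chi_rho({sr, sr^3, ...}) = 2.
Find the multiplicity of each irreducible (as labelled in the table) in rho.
Multiplicities: chi_1: 1, chi_2: 0, chi_3: 0, chi_4: 1, chi_5: 1.

Argument: Use <chi_rho, chi> = (1/|G|) sum_C |C| * chi_rho(C) * conj(chi(C)) with |G| = 8 for each irreducible chi in the table:
  <chi_rho, chi_1> = (1/8)[1*(4)*conj(1) + 1*(0)*conj(1) + 2*(0)*conj(1) + 2*(0)*conj(1) + 2*(2)*conj(1)]
      = (1/8)[(4) + (0) + (0) + (0) + (4)] = 8/8 = 1
  <chi_rho, chi_2> = (1/8)[1*(4)*conj(1) + 1*(0)*conj(1) + 2*(0)*conj(1) + 2*(0)*conj(-1) + 2*(2)*conj(-1)]
      = (1/8)[(4) + (0) + (0) + (0) + (-4)] = 0/8 = 0
  <chi_rho, chi_3> = (1/8)[1*(4)*conj(1) + 1*(0)*conj(1) + 2*(0)*conj(-1) + 2*(0)*conj(1) + 2*(2)*conj(-1)]
      = (1/8)[(4) + (0) + (0) + (0) + (-4)] = 0/8 = 0
  <chi_rho, chi_4> = (1/8)[1*(4)*conj(1) + 1*(0)*conj(1) + 2*(0)*conj(-1) + 2*(0)*conj(-1) + 2*(2)*conj(1)]
      = (1/8)[(4) + (0) + (0) + (0) + (4)] = 8/8 = 1
  <chi_rho, chi_5> = (1/8)[1*(4)*conj(2) + 1*(0)*conj(-2) + 2*(0)*conj(0) + 2*(0)*conj(0) + 2*(2)*conj(0)]
      = (1/8)[(8) + (0) + (0) + (0) + (0)] = 8/8 = 1
Dimension check: dim(rho) = sum (mult * dim) = 1*1 + 0*1 + 0*1 + 1*1 + 1*2 = 4 = chi_rho(e) = 4.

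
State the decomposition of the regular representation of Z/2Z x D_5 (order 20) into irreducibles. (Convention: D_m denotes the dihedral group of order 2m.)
Each irreducible V_i of dimension d_i appears with multiplicity d_i, i.e. rho_reg = (direct sum over all irreducibles V_i) d_i V_i. The irreducible dimensions for Z/2Z x D_5 are 1, 1, 1, 1, 2, 2, 2, 2: 4 irreducibles of dimension 1, each with multiplicity 1; 4 irreducibles of dimension 2, each with multiplicity 2. Total dimension 4*1*1 + 4*2*2 = 20 = |G|.

Explanation: General theorem: in the regular representation of a finite group G, each irreducible appears with multiplicity equal to its dimension. Check: dim(rho_reg) = sum d_i^2 = 1 + 1 + 1 + 1 + 4 + 4 + 4 + 4 = 20 = |G|.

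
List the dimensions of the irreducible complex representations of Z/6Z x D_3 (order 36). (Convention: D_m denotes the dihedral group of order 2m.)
Dimensions: 1, 1, 1, 1, 1, 1, 1, 1, 1, 1, 1, 1, 2, 2, 2, 2, 2, 2

There are 18 irreducibles (= number of conjugacy classes). Their dimensions d_i satisfy sum d_i^2 = |G| = 36: 1 + 1 + 1 + 1 + 1 + 1 + 1 + 1 + 1 + 1 + 1 + 1 + 4 + 4 + 4 + 4 + 4 + 4 = 36. (For the product with Z/6Z: each of the 6 1-dim characters of Z/6Z tensors with each irrep of D_3, giving 6 copies of each D_3-dimension.)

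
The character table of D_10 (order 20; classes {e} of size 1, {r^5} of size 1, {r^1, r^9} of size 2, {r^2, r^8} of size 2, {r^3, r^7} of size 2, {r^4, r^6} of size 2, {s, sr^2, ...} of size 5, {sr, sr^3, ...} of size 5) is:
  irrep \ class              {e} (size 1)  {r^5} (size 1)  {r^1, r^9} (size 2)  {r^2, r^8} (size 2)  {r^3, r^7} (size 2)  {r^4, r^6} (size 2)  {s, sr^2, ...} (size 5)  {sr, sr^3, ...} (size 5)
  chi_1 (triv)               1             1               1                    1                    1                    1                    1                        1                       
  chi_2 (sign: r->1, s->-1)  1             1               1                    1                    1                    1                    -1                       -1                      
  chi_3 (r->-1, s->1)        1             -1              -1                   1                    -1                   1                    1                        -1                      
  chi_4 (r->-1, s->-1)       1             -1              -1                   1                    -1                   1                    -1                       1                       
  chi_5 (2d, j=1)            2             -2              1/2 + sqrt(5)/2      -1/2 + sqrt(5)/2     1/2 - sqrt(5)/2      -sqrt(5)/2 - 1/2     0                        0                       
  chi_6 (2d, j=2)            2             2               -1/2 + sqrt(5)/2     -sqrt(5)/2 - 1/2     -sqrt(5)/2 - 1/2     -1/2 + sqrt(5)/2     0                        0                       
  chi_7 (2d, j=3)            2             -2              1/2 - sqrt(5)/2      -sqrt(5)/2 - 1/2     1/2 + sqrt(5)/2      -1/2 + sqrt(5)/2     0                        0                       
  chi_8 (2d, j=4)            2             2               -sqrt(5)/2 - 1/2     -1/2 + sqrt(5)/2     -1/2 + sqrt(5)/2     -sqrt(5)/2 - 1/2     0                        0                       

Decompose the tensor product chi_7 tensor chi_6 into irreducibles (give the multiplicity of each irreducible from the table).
chi_7 tensor chi_6 = chi_3 + chi_4 + chi_5 (all other irreducibles have multiplicity 0).

The character of a tensor product is the pointwise product (chi_7 * chi_6)(C) = chi_7(C) * chi_6(C):
  {e}: (2)*(2), {r^5}: (-2)*(2), {r^1, r^9}: (1/2 - sqrt(5)/2)*(-1/2 + sqrt(5)/2), {r^2, r^8}: (-sqrt(5)/2 - 1/2)*(-sqrt(5)/2 - 1/2), {r^3, r^7}: (1/2 + sqrt(5)/2)*(-sqrt(5)/2 - 1/2), {r^4, r^6}: (-1/2 + sqrt(5)/2)*(-1/2 + sqrt(5)/2), {s, sr^2, ...}: (0)*(0), {sr, sr^3, ...}: (0)*(0)
so (chi_7 * chi_6) takes values
  {e} -> 4, {r^5} -> -4, {r^1, r^9} -> -3/2 + sqrt(5)/2, {r^2, r^8} -> sqrt(5)/2 + 3/2, {r^3, r^7} -> -3/2 - sqrt(5)/2, {r^4, r^6} -> 3/2 - sqrt(5)/2, {s, sr^2, ...} -> 0, {sr, sr^3, ...} -> 0.
Now take the inner product of this character with each irreducible chi from the table, <chi_7*chi_6, chi> = (1/20) sum_C |C| (chi_7*chi_6)(C) conj(chi(C)):
  <chi_7*chi_6, chi_1> = (1/20)[1*(4)*conj(1) + 1*(-4)*conj(1) + 2*(-3/2 + sqrt(5)/2)*conj(1) + 2*(sqrt(5)/2 + 3/2)*conj(1) + 2*(-3/2 - sqrt(5)/2)*conj(1) + 2*(3/2 - sqrt(5)/2)*conj(1) + 5*(0)*conj(1) + 5*(0)*conj(1)]
      = (1/20)[(4) + (-4) + (-3 + sqrt(5)) + (sqrt(5) + 3) + (-3 - sqrt(5)) + (3 - sqrt(5)) + (0) + (0)] = 0/20 = 0
  <chi_7*chi_6, chi_2> = (1/20)[1*(4)*conj(1) + 1*(-4)*conj(1) + 2*(-3/2 + sqrt(5)/2)*conj(1) + 2*(sqrt(5)/2 + 3/2)*conj(1) + 2*(-3/2 - sqrt(5)/2)*conj(1) + 2*(3/2 - sqrt(5)/2)*conj(1) + 5*(0)*conj(-1) + 5*(0)*conj(-1)]
      = (1/20)[(4) + (-4) + (-3 + sqrt(5)) + (sqrt(5) + 3) + (-3 - sqrt(5)) + (3 - sqrt(5)) + (0) + (0)] = 0/20 = 0
  <chi_7*chi_6, chi_3> = (1/20)[1*(4)*conj(1) + 1*(-4)*conj(-1) + 2*(-3/2 + sqrt(5)/2)*conj(-1) + 2*(sqrt(5)/2 + 3/2)*conj(1) + 2*(-3/2 - sqrt(5)/2)*conj(-1) + 2*(3/2 - sqrt(5)/2)*conj(1) + 5*(0)*conj(1) + 5*(0)*conj(-1)]
      = (1/20)[(4) + (4) + (3 - sqrt(5)) + (sqrt(5) + 3) + (sqrt(5) + 3) + (3 - sqrt(5)) + (0) + (0)] = 20/20 = 1
  <chi_7*chi_6, chi_4> = (1/20)[1*(4)*conj(1) + 1*(-4)*conj(-1) + 2*(-3/2 + sqrt(5)/2)*conj(-1) + 2*(sqrt(5)/2 + 3/2)*conj(1) + 2*(-3/2 - sqrt(5)/2)*conj(-1) + 2*(3/2 - sqrt(5)/2)*conj(1) + 5*(0)*conj(-1) + 5*(0)*conj(1)]
      = (1/20)[(4) + (4) + (3 - sqrt(5)) + (sqrt(5) + 3) + (sqrt(5) + 3) + (3 - sqrt(5)) + (0) + (0)] = 20/20 = 1
  <chi_7*chi_6, chi_5> = (1/20)[1*(4)*conj(2) + 1*(-4)*conj(-2) + 2*(-3/2 + sqrt(5)/2)*conj(1/2 + sqrt(5)/2) + 2*(sqrt(5)/2 + 3/2)*conj(-1/2 + sqrt(5)/2) + 2*(-3/2 - sqrt(5)/2)*conj(1/2 - sqrt(5)/2) + 2*(3/2 - sqrt(5)/2)*conj(-sqrt(5)/2 - 1/2) + 5*(0)*conj(0) + 5*(0)*conj(0)]
      = (1/20)[(8) + (8) + (1 - sqrt(5)) + (1 + sqrt(5)) + (1 + sqrt(5)) + (1 - sqrt(5)) + (0) + (0)] = 20/20 = 1
  <chi_7*chi_6, chi_6> = (1/20)[1*(4)*conj(2) + 1*(-4)*conj(2) + 2*(-3/2 + sqrt(5)/2)*conj(-1/2 + sqrt(5)/2) + 2*(sqrt(5)/2 + 3/2)*conj(-sqrt(5)/2 - 1/2) + 2*(-3/2 - sqrt(5)/2)*conj(-sqrt(5)/2 - 1/2) + 2*(3/2 - sqrt(5)/2)*conj(-1/2 + sqrt(5)/2) + 5*(0)*conj(0) + 5*(0)*conj(0)]
      = (1/20)[(8) + (-8) + (4 - 2*sqrt(5)) + (-2*sqrt(5) - 4) + (4 + 2*sqrt(5)) + (-4 + 2*sqrt(5)) + (0) + (0)] = 0/20 = 0
  <chi_7*chi_6, chi_7> = (1/20)[1*(4)*conj(2) + 1*(-4)*conj(-2) + 2*(-3/2 + sqrt(5)/2)*conj(1/2 - sqrt(5)/2) + 2*(sqrt(5)/2 + 3/2)*conj(-sqrt(5)/2 - 1/2) + 2*(-3/2 - sqrt(5)/2)*conj(1/2 + sqrt(5)/2) + 2*(3/2 - sqrt(5)/2)*conj(-1/2 + sqrt(5)/2) + 5*(0)*conj(0) + 5*(0)*conj(0)]
      = (1/20)[(8) + (8) + (-4 + 2*sqrt(5)) + (-2*sqrt(5) - 4) + (-2*sqrt(5) - 4) + (-4 + 2*sqrt(5)) + (0) + (0)] = 0/20 = 0
  <chi_7*chi_6, chi_8> = (1/20)[1*(4)*conj(2) + 1*(-4)*conj(2) + 2*(-3/2 + sqrt(5)/2)*conj(-sqrt(5)/2 - 1/2) + 2*(sqrt(5)/2 + 3/2)*conj(-1/2 + sqrt(5)/2) + 2*(-3/2 - sqrt(5)/2)*conj(-1/2 + sqrt(5)/2) + 2*(3/2 - sqrt(5)/2)*conj(-sqrt(5)/2 - 1/2) + 5*(0)*conj(0) + 5*(0)*conj(0)]
      = (1/20)[(8) + (-8) + (-1 + sqrt(5)) + (1 + sqrt(5)) + (-sqrt(5) - 1) + (1 - sqrt(5)) + (0) + (0)] = 0/20 = 0
Hence the multiplicities are chi_3: 1, chi_4: 1, chi_5: 1. Dimension check: dim(chi_7)*dim(chi_6) = 2*2 = 4 and sum (mult * dim) = 1*1 + 1*1 + 1*2 = 4.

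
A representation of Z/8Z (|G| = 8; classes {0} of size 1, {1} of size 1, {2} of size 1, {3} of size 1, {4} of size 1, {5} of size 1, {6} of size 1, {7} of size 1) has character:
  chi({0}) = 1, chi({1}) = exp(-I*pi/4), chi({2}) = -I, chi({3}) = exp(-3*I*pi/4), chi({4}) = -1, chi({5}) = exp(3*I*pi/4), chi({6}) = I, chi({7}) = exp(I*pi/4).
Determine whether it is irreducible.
Irreducible: <chi, chi> = 1.

Proof sketch: <chi, chi> = (1/|G|) sum_C |C| * |chi(C)|^2 = (1/8)[1*|1|^2 + 1*|exp(-I*pi/4)|^2 + 1*|-I|^2 + 1*|exp(-3*I*pi/4)|^2 + 1*|-1|^2 + 1*|exp(3*I*pi/4)|^2 + 1*|I|^2 + 1*|exp(I*pi/4)|^2]
  = (1/8)[(1) + (1) + (1) + (1) + (1) + (1) + (1) + (1)] = 8/8 = 1.
(Exp terms are combined using exp(i*s)*conj(exp(i*t)) = exp(i*(s-t)), and sums of them are collapsed using the identity that for every m > 1 the m distinct m-th roots of unity sum to 0, e.g. 1 + exp(2*I*pi/3) + exp(-2*I*pi/3) = 0.)
A character is irreducible iff <chi, chi> = 1, so this representation is irreducible.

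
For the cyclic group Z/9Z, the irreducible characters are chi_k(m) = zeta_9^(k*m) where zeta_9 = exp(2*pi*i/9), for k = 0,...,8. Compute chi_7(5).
chi_7(5) = zeta_9^35 = exp(-2*I*pi/9)

Proof sketch: chi_7(5) = zeta_9^(7*5) = zeta_9^35. Since zeta_9^9 = 1, this equals zeta_9^8 = exp(2*pi*i*8/9) = exp(-2*I*pi/9).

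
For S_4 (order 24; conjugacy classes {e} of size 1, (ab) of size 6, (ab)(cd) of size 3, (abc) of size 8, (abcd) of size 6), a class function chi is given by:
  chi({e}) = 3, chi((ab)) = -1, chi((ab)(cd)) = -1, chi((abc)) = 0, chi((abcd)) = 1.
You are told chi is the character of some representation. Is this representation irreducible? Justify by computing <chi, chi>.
Irreducible: <chi, chi> = 1.

Explanation: <chi, chi> = (1/|G|) sum_C |C| * |chi(C)|^2 = (1/24)[1*|3|^2 + 6*|-1|^2 + 3*|-1|^2 + 8*|0|^2 + 6*|1|^2]
  = (1/24)[(9) + (6) + (3) + (0) + (6)] = 24/24 = 1.
A character is irreducible iff <chi, chi> = 1, so this representation is irreducible.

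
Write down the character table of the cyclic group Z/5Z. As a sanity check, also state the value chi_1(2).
Character table of Z/5Z (irreps indexed chi_0,...,chi_4 with chi_k(m) = zeta_5^(k*m), zeta_5 = exp(2*pi*i/5)):
  irrep \ class  {0} (size 1)  {1} (size 1)    {2} (size 1)    {3} (size 1)    {4} (size 1)  
  chi_0          1             1               1               1               1             
  chi_1          1             exp(2*I*pi/5)   exp(4*I*pi/5)   exp(-4*I*pi/5)  exp(-2*I*pi/5)
  chi_2          1             exp(4*I*pi/5)   exp(-2*I*pi/5)  exp(2*I*pi/5)   exp(-4*I*pi/5)
  chi_3          1             exp(-4*I*pi/5)  exp(2*I*pi/5)   exp(-2*I*pi/5)  exp(4*I*pi/5) 
  chi_4          1             exp(-2*I*pi/5)  exp(-4*I*pi/5)  exp(4*I*pi/5)   exp(2*I*pi/5) 

Spot check: chi_1(2) = zeta_5^(1*2) = zeta_5^2 = exp(4*I*pi/5).

Proof sketch: Z/5Z is abelian, so all 5 irreducible complex representations are 1-dimensional. They are given by chi_k(m) = zeta_5^(k*m) for k = 0,...,4. Row orthogonality: sum_m chi_k(m) conj(chi_l(m)) = 5 * [k = l].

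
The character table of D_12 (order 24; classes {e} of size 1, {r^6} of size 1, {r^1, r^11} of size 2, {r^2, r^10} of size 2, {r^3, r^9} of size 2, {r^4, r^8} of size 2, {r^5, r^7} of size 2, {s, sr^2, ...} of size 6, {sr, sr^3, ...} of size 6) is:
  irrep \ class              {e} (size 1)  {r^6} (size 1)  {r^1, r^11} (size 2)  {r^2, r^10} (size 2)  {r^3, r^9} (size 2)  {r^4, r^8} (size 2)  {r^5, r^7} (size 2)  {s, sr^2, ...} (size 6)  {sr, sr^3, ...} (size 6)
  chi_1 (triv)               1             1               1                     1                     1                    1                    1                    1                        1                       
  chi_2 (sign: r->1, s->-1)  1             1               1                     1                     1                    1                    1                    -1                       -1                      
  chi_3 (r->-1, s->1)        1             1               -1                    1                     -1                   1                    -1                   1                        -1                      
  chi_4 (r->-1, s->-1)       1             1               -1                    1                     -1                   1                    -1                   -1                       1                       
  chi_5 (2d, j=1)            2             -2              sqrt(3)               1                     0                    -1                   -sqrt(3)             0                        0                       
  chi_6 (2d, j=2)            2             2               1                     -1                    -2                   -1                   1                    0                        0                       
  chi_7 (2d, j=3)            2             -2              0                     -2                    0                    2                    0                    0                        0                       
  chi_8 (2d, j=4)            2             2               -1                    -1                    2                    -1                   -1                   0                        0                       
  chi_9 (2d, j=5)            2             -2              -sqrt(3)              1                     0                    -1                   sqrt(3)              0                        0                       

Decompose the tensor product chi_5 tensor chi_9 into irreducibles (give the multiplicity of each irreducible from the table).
chi_5 tensor chi_9 = chi_3 + chi_4 + chi_8 (all other irreducibles have multiplicity 0).

Derivation: The character of a tensor product is the pointwise product (chi_5 * chi_9)(C) = chi_5(C) * chi_9(C):
  {e}: (2)*(2), {r^6}: (-2)*(-2), {r^1, r^11}: (sqrt(3))*(-sqrt(3)), {r^2, r^10}: (1)*(1), {r^3, r^9}: (0)*(0), {r^4, r^8}: (-1)*(-1), {r^5, r^7}: (-sqrt(3))*(sqrt(3)), {s, sr^2, ...}: (0)*(0), {sr, sr^3, ...}: (0)*(0)
so (chi_5 * chi_9) takes values
  {e} -> 4, {r^6} -> 4, {r^1, r^11} -> -3, {r^2, r^10} -> 1, {r^3, r^9} -> 0, {r^4, r^8} -> 1, {r^5, r^7} -> -3, {s, sr^2, ...} -> 0, {sr, sr^3, ...} -> 0.
Now take the inner product of this character with each irreducible chi from the table, <chi_5*chi_9, chi> = (1/24) sum_C |C| (chi_5*chi_9)(C) conj(chi(C)):
  <chi_5*chi_9, chi_1> = (1/24)[1*(4)*conj(1) + 1*(4)*conj(1) + 2*(-3)*conj(1) + 2*(1)*conj(1) + 2*(0)*conj(1) + 2*(1)*conj(1) + 2*(-3)*conj(1) + 6*(0)*conj(1) + 6*(0)*conj(1)]
      = (1/24)[(4) + (4) + (-6) + (2) + (0) + (2) + (-6) + (0) + (0)] = 0/24 = 0
  <chi_5*chi_9, chi_2> = (1/24)[1*(4)*conj(1) + 1*(4)*conj(1) + 2*(-3)*conj(1) + 2*(1)*conj(1) + 2*(0)*conj(1) + 2*(1)*conj(1) + 2*(-3)*conj(1) + 6*(0)*conj(-1) + 6*(0)*conj(-1)]
      = (1/24)[(4) + (4) + (-6) + (2) + (0) + (2) + (-6) + (0) + (0)] = 0/24 = 0
  <chi_5*chi_9, chi_3> = (1/24)[1*(4)*conj(1) + 1*(4)*conj(1) + 2*(-3)*conj(-1) + 2*(1)*conj(1) + 2*(0)*conj(-1) + 2*(1)*conj(1) + 2*(-3)*conj(-1) + 6*(0)*conj(1) + 6*(0)*conj(-1)]
      = (1/24)[(4) + (4) + (6) + (2) + (0) + (2) + (6) + (0) + (0)] = 24/24 = 1
  <chi_5*chi_9, chi_4> = (1/24)[1*(4)*conj(1) + 1*(4)*conj(1) + 2*(-3)*conj(-1) + 2*(1)*conj(1) + 2*(0)*conj(-1) + 2*(1)*conj(1) + 2*(-3)*conj(-1) + 6*(0)*conj(-1) + 6*(0)*conj(1)]
      = (1/24)[(4) + (4) + (6) + (2) + (0) + (2) + (6) + (0) + (0)] = 24/24 = 1
  <chi_5*chi_9, chi_5> = (1/24)[1*(4)*conj(2) + 1*(4)*conj(-2) + 2*(-3)*conj(sqrt(3)) + 2*(1)*conj(1) + 2*(0)*conj(0) + 2*(1)*conj(-1) + 2*(-3)*conj(-sqrt(3)) + 6*(0)*conj(0) + 6*(0)*conj(0)]
      = (1/24)[(8) + (-8) + (-6*sqrt(3)) + (2) + (0) + (-2) + (6*sqrt(3)) + (0) + (0)] = 0/24 = 0
  <chi_5*chi_9, chi_6> = (1/24)[1*(4)*conj(2) + 1*(4)*conj(2) + 2*(-3)*conj(1) + 2*(1)*conj(-1) + 2*(0)*conj(-2) + 2*(1)*conj(-1) + 2*(-3)*conj(1) + 6*(0)*conj(0) + 6*(0)*conj(0)]
      = (1/24)[(8) + (8) + (-6) + (-2) + (0) + (-2) + (-6) + (0) + (0)] = 0/24 = 0
  <chi_5*chi_9, chi_7> = (1/24)[1*(4)*conj(2) + 1*(4)*conj(-2) + 2*(-3)*conj(0) + 2*(1)*conj(-2) + 2*(0)*conj(0) + 2*(1)*conj(2) + 2*(-3)*conj(0) + 6*(0)*conj(0) + 6*(0)*conj(0)]
      = (1/24)[(8) + (-8) + (0) + (-4) + (0) + (4) + (0) + (0) + (0)] = 0/24 = 0
  <chi_5*chi_9, chi_8> = (1/24)[1*(4)*conj(2) + 1*(4)*conj(2) + 2*(-3)*conj(-1) + 2*(1)*conj(-1) + 2*(0)*conj(2) + 2*(1)*conj(-1) + 2*(-3)*conj(-1) + 6*(0)*conj(0) + 6*(0)*conj(0)]
      = (1/24)[(8) + (8) + (6) + (-2) + (0) + (-2) + (6) + (0) + (0)] = 24/24 = 1
  <chi_5*chi_9, chi_9> = (1/24)[1*(4)*conj(2) + 1*(4)*conj(-2) + 2*(-3)*conj(-sqrt(3)) + 2*(1)*conj(1) + 2*(0)*conj(0) + 2*(1)*conj(-1) + 2*(-3)*conj(sqrt(3)) + 6*(0)*conj(0) + 6*(0)*conj(0)]
      = (1/24)[(8) + (-8) + (6*sqrt(3)) + (2) + (0) + (-2) + (-6*sqrt(3)) + (0) + (0)] = 0/24 = 0
Hence the multiplicities are chi_3: 1, chi_4: 1, chi_8: 1. Dimension check: dim(chi_5)*dim(chi_9) = 2*2 = 4 and sum (mult * dim) = 1*1 + 1*1 + 1*2 = 4.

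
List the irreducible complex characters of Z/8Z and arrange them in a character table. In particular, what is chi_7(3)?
Character table of Z/8Z (irreps indexed chi_0,...,chi_7 with chi_k(m) = zeta_8^(k*m), zeta_8 = exp(2*pi*i/8)):
  irrep \ class  {0} (size 1)  {1} (size 1)    {2} (size 1)  {3} (size 1)    {4} (size 1)  {5} (size 1)    {6} (size 1)  {7} (size 1)  
  chi_0          1             1               1             1               1             1               1             1             
  chi_1          1             exp(I*pi/4)     I             exp(3*I*pi/4)   -1            exp(-3*I*pi/4)  -I            exp(-I*pi/4)  
  chi_2          1             I               -1            -I              1             I               -1            -I            
  chi_3          1             exp(3*I*pi/4)   -I            exp(I*pi/4)     -1            exp(-I*pi/4)    I             exp(-3*I*pi/4)
  chi_4          1             -1              1             -1              1             -1              1             -1            
  chi_5          1             exp(-3*I*pi/4)  I             exp(-I*pi/4)    -1            exp(I*pi/4)     -I            exp(3*I*pi/4) 
  chi_6          1             -I              -1            I               1             -I              -1            I             
  chi_7          1             exp(-I*pi/4)    -I            exp(-3*I*pi/4)  -1            exp(3*I*pi/4)   I             exp(I*pi/4)   

Spot check: chi_7(3) = zeta_8^(7*3) = zeta_8^21 = exp(-3*I*pi/4).

Proof sketch: Z/8Z is abelian, so all 8 irreducible complex representations are 1-dimensional. They are given by chi_k(m) = zeta_8^(k*m) for k = 0,...,7. Row orthogonality: sum_m chi_k(m) conj(chi_l(m)) = 8 * [k = l].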